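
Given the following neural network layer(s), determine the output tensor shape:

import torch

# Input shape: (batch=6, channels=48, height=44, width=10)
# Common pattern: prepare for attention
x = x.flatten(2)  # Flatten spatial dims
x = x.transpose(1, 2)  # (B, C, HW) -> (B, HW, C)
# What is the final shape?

Input shape: (6, 48, 44, 10)
  -> after flatten(2): (6, 48, 440)
Output shape: (6, 440, 48)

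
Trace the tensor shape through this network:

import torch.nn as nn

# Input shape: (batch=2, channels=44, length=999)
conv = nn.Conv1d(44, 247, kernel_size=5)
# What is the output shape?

Input shape: (2, 44, 999)
Output shape: (2, 247, 995)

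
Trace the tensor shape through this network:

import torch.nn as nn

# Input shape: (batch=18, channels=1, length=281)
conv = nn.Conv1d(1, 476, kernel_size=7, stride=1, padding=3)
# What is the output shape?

Input shape: (18, 1, 281)
Output shape: (18, 476, 281)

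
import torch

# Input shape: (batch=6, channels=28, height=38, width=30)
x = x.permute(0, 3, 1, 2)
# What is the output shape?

Input shape: (6, 28, 38, 30)
Output shape: (6, 30, 28, 38)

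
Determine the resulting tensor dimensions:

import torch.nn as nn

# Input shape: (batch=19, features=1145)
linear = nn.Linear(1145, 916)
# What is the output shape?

Input shape: (19, 1145)
Output shape: (19, 916)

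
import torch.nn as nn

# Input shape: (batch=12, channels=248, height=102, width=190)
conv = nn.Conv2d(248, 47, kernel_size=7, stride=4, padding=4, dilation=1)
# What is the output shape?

Input shape: (12, 248, 102, 190)
Output shape: (12, 47, 26, 48)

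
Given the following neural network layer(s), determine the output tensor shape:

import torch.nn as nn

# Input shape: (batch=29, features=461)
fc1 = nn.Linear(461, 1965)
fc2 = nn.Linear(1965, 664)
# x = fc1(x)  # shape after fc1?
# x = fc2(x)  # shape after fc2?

Input shape: (29, 461)
  -> after fc1: (29, 1965)
Output shape: (29, 664)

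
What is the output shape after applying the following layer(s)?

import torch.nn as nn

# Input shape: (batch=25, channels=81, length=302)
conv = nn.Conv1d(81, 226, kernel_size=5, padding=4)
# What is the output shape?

Input shape: (25, 81, 302)
Output shape: (25, 226, 306)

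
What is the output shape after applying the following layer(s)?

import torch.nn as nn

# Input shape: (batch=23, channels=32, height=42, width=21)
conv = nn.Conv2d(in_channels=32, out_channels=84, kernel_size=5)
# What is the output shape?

Input shape: (23, 32, 42, 21)
Output shape: (23, 84, 38, 17)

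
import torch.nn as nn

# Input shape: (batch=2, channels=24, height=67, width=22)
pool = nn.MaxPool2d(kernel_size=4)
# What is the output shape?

Input shape: (2, 24, 67, 22)
Output shape: (2, 24, 16, 5)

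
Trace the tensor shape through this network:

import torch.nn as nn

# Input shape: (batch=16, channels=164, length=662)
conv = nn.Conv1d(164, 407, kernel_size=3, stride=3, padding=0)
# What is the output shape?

Input shape: (16, 164, 662)
Output shape: (16, 407, 220)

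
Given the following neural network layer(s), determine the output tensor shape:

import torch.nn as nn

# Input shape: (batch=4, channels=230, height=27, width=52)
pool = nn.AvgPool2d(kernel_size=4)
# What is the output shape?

Input shape: (4, 230, 27, 52)
Output shape: (4, 230, 6, 13)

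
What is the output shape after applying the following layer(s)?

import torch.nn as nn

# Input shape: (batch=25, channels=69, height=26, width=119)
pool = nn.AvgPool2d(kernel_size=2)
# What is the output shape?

Input shape: (25, 69, 26, 119)
Output shape: (25, 69, 13, 59)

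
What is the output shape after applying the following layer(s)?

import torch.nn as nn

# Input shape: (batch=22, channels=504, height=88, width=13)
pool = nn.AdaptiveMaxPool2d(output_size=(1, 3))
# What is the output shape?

Input shape: (22, 504, 88, 13)
Output shape: (22, 504, 1, 3)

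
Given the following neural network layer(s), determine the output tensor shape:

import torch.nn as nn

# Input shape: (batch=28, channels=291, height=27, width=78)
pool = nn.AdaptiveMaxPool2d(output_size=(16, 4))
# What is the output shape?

Input shape: (28, 291, 27, 78)
Output shape: (28, 291, 16, 4)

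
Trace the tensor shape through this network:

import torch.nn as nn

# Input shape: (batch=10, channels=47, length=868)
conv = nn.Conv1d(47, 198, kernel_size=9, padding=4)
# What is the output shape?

Input shape: (10, 47, 868)
Output shape: (10, 198, 868)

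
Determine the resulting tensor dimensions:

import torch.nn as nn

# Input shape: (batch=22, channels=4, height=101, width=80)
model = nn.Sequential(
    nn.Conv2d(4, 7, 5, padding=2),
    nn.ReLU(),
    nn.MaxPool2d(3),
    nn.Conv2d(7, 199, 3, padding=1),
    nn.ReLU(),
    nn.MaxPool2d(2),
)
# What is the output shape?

Input shape: (22, 4, 101, 80)
  -> after first Conv2d: (22, 7, 101, 80)
  -> after first MaxPool2d: (22, 7, 33, 26)
  -> after second Conv2d: (22, 199, 33, 26)
Output shape: (22, 199, 16, 13)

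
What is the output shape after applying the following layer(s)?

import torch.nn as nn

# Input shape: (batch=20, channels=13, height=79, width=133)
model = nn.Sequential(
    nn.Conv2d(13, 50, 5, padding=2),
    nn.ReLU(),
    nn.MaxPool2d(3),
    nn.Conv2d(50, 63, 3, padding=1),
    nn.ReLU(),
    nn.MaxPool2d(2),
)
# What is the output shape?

Input shape: (20, 13, 79, 133)
  -> after first Conv2d: (20, 50, 79, 133)
  -> after first MaxPool2d: (20, 50, 26, 44)
  -> after second Conv2d: (20, 63, 26, 44)
Output shape: (20, 63, 13, 22)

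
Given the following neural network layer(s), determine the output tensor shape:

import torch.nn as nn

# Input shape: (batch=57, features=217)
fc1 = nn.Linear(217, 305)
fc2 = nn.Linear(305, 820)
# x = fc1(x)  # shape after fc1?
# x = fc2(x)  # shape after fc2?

Input shape: (57, 217)
  -> after fc1: (57, 305)
Output shape: (57, 820)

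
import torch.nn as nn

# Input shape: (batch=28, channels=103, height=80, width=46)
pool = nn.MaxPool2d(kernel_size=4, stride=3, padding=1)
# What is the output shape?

Input shape: (28, 103, 80, 46)
Output shape: (28, 103, 27, 15)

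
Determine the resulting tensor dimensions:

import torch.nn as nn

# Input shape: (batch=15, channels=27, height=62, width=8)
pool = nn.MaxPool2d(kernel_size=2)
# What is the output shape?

Input shape: (15, 27, 62, 8)
Output shape: (15, 27, 31, 4)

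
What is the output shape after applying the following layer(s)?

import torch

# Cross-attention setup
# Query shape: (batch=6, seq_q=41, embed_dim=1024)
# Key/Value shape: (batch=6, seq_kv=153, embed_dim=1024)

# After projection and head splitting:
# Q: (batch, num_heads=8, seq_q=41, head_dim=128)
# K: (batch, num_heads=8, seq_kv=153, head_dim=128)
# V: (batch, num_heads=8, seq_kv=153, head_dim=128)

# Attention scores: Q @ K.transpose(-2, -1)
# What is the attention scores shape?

Input shape: (6, 41, 1024)
Output shape: (6, 8, 41, 153)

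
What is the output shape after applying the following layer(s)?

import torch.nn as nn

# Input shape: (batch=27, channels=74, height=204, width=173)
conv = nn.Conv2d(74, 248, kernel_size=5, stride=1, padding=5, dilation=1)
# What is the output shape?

Input shape: (27, 74, 204, 173)
Output shape: (27, 248, 210, 179)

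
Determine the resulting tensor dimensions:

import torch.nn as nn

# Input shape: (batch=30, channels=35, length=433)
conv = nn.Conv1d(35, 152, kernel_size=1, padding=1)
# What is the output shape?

Input shape: (30, 35, 433)
Output shape: (30, 152, 435)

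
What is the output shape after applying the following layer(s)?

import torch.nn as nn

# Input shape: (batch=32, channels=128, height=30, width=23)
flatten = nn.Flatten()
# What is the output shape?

Input shape: (32, 128, 30, 23)
Output shape: (32, 88320)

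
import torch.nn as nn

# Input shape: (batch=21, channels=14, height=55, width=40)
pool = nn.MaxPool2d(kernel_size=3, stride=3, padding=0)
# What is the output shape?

Input shape: (21, 14, 55, 40)
Output shape: (21, 14, 18, 13)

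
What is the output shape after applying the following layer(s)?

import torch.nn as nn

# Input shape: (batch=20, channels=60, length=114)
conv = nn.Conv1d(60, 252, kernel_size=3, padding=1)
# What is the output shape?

Input shape: (20, 60, 114)
Output shape: (20, 252, 114)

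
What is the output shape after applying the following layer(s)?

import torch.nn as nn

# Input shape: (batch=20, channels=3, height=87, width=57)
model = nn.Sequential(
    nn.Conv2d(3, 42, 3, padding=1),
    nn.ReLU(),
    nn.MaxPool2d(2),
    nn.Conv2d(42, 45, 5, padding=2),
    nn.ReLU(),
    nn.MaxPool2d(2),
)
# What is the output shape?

Input shape: (20, 3, 87, 57)
  -> after first Conv2d: (20, 42, 87, 57)
  -> after first MaxPool2d: (20, 42, 43, 28)
  -> after second Conv2d: (20, 45, 43, 28)
Output shape: (20, 45, 21, 14)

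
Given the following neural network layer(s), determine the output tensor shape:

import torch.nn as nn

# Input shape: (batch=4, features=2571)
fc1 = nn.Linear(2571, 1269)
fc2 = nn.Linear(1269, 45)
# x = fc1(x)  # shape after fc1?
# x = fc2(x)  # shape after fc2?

Input shape: (4, 2571)
  -> after fc1: (4, 1269)
Output shape: (4, 45)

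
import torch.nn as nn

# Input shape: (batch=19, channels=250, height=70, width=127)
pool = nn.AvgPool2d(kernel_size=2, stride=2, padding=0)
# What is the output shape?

Input shape: (19, 250, 70, 127)
Output shape: (19, 250, 35, 63)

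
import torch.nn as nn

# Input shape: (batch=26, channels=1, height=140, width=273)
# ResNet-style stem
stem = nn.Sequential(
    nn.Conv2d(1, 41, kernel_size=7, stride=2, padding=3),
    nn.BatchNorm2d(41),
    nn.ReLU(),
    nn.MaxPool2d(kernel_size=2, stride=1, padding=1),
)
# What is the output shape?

Input shape: (26, 1, 140, 273)
  -> after Conv2d 7x7 stride=2: (26, 41, 70, 137)
Output shape: (26, 41, 71, 138)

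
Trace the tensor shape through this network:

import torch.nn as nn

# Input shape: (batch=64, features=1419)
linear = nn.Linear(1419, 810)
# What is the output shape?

Input shape: (64, 1419)
Output shape: (64, 810)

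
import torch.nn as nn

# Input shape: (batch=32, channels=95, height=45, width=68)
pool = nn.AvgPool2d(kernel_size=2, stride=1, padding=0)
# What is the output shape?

Input shape: (32, 95, 45, 68)
Output shape: (32, 95, 44, 67)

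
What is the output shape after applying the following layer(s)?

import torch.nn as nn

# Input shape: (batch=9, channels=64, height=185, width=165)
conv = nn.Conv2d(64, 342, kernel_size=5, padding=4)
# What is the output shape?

Input shape: (9, 64, 185, 165)
Output shape: (9, 342, 189, 169)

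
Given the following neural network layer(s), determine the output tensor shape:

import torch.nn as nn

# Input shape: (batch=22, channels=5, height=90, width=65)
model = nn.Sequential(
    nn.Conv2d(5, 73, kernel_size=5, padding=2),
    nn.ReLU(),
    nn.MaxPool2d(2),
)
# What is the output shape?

Input shape: (22, 5, 90, 65)
  -> after Conv2d: (22, 73, 90, 65)
  -> after ReLU: (22, 73, 90, 65)
Output shape: (22, 73, 45, 32)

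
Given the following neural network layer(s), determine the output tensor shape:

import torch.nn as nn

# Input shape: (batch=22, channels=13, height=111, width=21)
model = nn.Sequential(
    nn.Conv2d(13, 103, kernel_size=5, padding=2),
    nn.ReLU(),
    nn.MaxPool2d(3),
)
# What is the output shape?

Input shape: (22, 13, 111, 21)
  -> after Conv2d: (22, 103, 111, 21)
  -> after ReLU: (22, 103, 111, 21)
Output shape: (22, 103, 37, 7)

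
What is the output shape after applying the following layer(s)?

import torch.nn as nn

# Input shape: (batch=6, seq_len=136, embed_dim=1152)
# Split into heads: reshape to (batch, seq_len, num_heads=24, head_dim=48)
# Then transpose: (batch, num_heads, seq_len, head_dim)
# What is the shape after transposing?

Input shape: (6, 136, 1152)
  -> after reshape: (6, 136, 24, 48)
Output shape: (6, 24, 136, 48)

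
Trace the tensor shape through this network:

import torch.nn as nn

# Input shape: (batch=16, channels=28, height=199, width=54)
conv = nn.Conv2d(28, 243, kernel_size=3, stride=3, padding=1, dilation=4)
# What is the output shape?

Input shape: (16, 28, 199, 54)
Output shape: (16, 243, 65, 16)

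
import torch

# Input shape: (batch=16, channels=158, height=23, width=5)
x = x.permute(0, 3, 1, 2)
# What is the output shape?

Input shape: (16, 158, 23, 5)
Output shape: (16, 5, 158, 23)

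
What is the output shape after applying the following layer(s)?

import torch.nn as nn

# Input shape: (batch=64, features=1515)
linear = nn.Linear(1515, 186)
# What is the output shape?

Input shape: (64, 1515)
Output shape: (64, 186)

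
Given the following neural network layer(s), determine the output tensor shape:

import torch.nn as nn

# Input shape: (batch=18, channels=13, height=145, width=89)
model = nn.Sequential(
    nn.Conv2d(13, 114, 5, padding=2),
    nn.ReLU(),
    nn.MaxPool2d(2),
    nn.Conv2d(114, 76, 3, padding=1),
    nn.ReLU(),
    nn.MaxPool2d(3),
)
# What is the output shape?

Input shape: (18, 13, 145, 89)
  -> after first Conv2d: (18, 114, 145, 89)
  -> after first MaxPool2d: (18, 114, 72, 44)
  -> after second Conv2d: (18, 76, 72, 44)
Output shape: (18, 76, 24, 14)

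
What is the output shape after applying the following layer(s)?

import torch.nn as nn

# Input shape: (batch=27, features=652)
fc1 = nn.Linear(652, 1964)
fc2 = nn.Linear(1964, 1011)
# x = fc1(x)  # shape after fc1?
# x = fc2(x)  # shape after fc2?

Input shape: (27, 652)
  -> after fc1: (27, 1964)
Output shape: (27, 1011)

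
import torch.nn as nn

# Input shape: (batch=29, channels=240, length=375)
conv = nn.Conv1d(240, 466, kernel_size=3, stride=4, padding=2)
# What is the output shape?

Input shape: (29, 240, 375)
Output shape: (29, 466, 95)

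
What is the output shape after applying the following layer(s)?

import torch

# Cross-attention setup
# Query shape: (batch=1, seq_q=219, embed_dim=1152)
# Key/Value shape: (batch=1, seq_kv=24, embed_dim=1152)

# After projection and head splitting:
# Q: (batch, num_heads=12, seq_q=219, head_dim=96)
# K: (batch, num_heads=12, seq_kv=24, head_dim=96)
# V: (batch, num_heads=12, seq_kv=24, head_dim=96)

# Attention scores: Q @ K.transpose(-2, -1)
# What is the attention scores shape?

Input shape: (1, 219, 1152)
Output shape: (1, 12, 219, 24)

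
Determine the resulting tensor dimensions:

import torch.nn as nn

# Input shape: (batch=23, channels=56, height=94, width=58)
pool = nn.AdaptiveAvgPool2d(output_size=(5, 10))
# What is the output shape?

Input shape: (23, 56, 94, 58)
Output shape: (23, 56, 5, 10)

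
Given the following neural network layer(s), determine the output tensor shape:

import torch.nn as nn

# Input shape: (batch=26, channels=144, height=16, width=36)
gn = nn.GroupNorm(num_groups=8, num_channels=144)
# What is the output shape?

Input shape: (26, 144, 16, 36)
Output shape: (26, 144, 16, 36)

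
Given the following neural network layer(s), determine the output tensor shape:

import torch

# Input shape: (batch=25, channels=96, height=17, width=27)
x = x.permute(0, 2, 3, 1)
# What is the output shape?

Input shape: (25, 96, 17, 27)
Output shape: (25, 17, 27, 96)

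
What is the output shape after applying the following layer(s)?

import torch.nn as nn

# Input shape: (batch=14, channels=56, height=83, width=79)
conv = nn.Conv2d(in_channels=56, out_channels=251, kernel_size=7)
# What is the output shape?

Input shape: (14, 56, 83, 79)
Output shape: (14, 251, 77, 73)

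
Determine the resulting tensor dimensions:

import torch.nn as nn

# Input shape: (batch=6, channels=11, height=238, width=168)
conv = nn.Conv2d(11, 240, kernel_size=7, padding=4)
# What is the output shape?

Input shape: (6, 11, 238, 168)
Output shape: (6, 240, 240, 170)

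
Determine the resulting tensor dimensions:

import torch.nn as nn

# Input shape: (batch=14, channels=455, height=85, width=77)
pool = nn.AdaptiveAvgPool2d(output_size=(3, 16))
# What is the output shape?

Input shape: (14, 455, 85, 77)
Output shape: (14, 455, 3, 16)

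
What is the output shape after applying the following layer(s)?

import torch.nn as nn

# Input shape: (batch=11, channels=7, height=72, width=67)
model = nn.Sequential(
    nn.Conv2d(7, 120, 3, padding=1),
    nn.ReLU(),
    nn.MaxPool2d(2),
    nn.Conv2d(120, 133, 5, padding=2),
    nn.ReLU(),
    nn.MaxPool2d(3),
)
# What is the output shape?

Input shape: (11, 7, 72, 67)
  -> after first Conv2d: (11, 120, 72, 67)
  -> after first MaxPool2d: (11, 120, 36, 33)
  -> after second Conv2d: (11, 133, 36, 33)
Output shape: (11, 133, 12, 11)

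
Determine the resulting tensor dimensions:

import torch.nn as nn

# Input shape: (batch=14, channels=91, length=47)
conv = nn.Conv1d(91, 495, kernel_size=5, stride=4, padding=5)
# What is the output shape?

Input shape: (14, 91, 47)
Output shape: (14, 495, 14)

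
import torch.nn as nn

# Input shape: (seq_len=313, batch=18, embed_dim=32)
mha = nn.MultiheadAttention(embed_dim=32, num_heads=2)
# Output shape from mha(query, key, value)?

Input shape: (313, 18, 32)
Output shape: (313, 18, 32)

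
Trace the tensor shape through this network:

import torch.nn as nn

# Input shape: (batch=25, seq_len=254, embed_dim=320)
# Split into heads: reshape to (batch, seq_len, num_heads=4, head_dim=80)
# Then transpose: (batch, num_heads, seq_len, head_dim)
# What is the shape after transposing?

Input shape: (25, 254, 320)
  -> after reshape: (25, 254, 4, 80)
Output shape: (25, 4, 254, 80)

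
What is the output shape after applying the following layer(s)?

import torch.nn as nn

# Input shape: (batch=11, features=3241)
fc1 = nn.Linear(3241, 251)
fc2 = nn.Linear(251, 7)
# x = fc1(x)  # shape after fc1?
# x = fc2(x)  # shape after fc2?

Input shape: (11, 3241)
  -> after fc1: (11, 251)
Output shape: (11, 7)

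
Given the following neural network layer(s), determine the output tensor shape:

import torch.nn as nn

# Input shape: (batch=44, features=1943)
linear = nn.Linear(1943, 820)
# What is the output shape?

Input shape: (44, 1943)
Output shape: (44, 820)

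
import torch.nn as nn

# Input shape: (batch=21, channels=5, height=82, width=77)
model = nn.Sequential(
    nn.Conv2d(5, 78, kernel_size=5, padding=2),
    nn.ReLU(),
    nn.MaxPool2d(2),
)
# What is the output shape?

Input shape: (21, 5, 82, 77)
  -> after Conv2d: (21, 78, 82, 77)
  -> after ReLU: (21, 78, 82, 77)
Output shape: (21, 78, 41, 38)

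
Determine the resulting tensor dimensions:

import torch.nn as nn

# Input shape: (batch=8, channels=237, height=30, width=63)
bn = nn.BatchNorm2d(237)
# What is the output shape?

Input shape: (8, 237, 30, 63)
Output shape: (8, 237, 30, 63)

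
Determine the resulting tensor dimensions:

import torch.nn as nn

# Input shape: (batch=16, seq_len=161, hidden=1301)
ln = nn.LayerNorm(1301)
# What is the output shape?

Input shape: (16, 161, 1301)
Output shape: (16, 161, 1301)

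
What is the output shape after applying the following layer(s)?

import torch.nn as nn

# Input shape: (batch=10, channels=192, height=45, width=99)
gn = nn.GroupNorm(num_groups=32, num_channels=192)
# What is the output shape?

Input shape: (10, 192, 45, 99)
Output shape: (10, 192, 45, 99)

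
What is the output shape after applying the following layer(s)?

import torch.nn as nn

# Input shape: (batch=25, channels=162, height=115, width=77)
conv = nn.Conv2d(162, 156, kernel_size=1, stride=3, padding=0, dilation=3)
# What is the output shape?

Input shape: (25, 162, 115, 77)
Output shape: (25, 156, 39, 26)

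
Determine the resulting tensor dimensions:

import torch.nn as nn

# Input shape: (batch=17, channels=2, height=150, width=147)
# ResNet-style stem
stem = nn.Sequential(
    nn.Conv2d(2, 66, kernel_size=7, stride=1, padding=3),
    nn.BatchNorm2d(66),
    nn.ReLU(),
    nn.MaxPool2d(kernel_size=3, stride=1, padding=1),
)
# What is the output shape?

Input shape: (17, 2, 150, 147)
  -> after Conv2d 7x7 stride=1: (17, 66, 150, 147)
Output shape: (17, 66, 150, 147)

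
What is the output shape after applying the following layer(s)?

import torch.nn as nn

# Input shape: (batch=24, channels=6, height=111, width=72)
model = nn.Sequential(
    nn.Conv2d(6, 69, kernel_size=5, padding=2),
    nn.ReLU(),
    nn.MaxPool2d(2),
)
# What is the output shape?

Input shape: (24, 6, 111, 72)
  -> after Conv2d: (24, 69, 111, 72)
  -> after ReLU: (24, 69, 111, 72)
Output shape: (24, 69, 55, 36)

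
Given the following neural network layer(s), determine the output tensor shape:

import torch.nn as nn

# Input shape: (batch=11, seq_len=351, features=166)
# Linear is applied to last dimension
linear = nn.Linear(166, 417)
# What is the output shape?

Input shape: (11, 351, 166)
Output shape: (11, 351, 417)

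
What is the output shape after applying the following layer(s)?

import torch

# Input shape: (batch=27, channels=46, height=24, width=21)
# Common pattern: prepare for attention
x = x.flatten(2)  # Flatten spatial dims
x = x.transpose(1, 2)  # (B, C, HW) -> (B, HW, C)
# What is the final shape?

Input shape: (27, 46, 24, 21)
  -> after flatten(2): (27, 46, 504)
Output shape: (27, 504, 46)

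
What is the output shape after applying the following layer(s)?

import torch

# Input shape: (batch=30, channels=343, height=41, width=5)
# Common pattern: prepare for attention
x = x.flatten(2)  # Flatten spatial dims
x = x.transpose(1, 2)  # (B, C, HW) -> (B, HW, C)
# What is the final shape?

Input shape: (30, 343, 41, 5)
  -> after flatten(2): (30, 343, 205)
Output shape: (30, 205, 343)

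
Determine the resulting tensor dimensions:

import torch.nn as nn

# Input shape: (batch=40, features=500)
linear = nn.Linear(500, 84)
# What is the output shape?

Input shape: (40, 500)
Output shape: (40, 84)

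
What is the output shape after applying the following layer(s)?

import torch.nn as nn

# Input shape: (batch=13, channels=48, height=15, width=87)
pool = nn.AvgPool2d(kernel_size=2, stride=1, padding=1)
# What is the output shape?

Input shape: (13, 48, 15, 87)
Output shape: (13, 48, 16, 88)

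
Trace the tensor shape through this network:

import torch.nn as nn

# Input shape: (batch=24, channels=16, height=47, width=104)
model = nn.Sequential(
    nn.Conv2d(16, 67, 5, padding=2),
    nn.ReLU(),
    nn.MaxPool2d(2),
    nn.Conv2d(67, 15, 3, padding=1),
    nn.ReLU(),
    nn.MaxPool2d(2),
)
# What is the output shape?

Input shape: (24, 16, 47, 104)
  -> after first Conv2d: (24, 67, 47, 104)
  -> after first MaxPool2d: (24, 67, 23, 52)
  -> after second Conv2d: (24, 15, 23, 52)
Output shape: (24, 15, 11, 26)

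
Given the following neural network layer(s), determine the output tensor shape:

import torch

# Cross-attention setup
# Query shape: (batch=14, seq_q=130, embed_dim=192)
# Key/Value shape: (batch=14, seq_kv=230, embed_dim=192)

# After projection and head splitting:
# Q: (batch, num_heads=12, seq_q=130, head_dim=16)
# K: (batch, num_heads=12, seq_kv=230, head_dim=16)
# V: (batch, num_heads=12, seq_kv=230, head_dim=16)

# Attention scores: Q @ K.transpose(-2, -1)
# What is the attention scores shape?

Input shape: (14, 130, 192)
Output shape: (14, 12, 130, 230)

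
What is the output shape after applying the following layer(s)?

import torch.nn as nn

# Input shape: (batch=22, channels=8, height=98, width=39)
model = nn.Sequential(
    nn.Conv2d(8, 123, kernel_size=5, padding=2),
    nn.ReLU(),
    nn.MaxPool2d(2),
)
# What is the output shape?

Input shape: (22, 8, 98, 39)
  -> after Conv2d: (22, 123, 98, 39)
  -> after ReLU: (22, 123, 98, 39)
Output shape: (22, 123, 49, 19)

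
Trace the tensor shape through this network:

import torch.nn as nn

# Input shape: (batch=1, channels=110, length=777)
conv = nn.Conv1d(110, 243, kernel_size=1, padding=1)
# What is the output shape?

Input shape: (1, 110, 777)
Output shape: (1, 243, 779)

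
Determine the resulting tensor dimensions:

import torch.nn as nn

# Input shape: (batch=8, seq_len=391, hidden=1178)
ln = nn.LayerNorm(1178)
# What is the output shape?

Input shape: (8, 391, 1178)
Output shape: (8, 391, 1178)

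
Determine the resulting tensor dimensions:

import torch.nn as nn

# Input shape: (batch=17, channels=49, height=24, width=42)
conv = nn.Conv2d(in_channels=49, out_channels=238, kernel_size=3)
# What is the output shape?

Input shape: (17, 49, 24, 42)
Output shape: (17, 238, 22, 40)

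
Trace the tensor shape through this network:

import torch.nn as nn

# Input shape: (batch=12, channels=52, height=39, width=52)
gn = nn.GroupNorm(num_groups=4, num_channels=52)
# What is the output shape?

Input shape: (12, 52, 39, 52)
Output shape: (12, 52, 39, 52)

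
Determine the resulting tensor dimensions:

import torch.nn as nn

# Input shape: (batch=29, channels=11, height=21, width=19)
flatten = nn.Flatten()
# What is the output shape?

Input shape: (29, 11, 21, 19)
Output shape: (29, 4389)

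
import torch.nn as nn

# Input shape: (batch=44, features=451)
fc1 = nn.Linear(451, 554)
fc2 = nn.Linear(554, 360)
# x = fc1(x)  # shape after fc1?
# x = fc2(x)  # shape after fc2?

Input shape: (44, 451)
  -> after fc1: (44, 554)
Output shape: (44, 360)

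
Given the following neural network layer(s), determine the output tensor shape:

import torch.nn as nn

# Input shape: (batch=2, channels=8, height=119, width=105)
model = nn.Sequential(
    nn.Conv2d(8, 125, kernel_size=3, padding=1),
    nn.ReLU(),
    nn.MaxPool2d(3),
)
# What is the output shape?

Input shape: (2, 8, 119, 105)
  -> after Conv2d: (2, 125, 119, 105)
  -> after ReLU: (2, 125, 119, 105)
Output shape: (2, 125, 39, 35)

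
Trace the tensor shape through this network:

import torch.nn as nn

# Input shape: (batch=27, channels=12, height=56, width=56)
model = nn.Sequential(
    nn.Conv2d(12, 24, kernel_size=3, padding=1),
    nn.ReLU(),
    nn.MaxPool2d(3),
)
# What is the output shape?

Input shape: (27, 12, 56, 56)
  -> after Conv2d: (27, 24, 56, 56)
  -> after ReLU: (27, 24, 56, 56)
Output shape: (27, 24, 18, 18)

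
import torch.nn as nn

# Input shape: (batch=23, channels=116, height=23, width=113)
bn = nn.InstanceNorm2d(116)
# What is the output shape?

Input shape: (23, 116, 23, 113)
Output shape: (23, 116, 23, 113)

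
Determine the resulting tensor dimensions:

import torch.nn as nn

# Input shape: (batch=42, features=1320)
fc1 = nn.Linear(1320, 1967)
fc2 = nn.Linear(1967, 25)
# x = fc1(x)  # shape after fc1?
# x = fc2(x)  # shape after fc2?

Input shape: (42, 1320)
  -> after fc1: (42, 1967)
Output shape: (42, 25)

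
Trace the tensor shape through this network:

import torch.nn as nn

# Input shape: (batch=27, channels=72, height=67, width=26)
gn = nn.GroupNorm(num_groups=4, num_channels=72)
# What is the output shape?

Input shape: (27, 72, 67, 26)
Output shape: (27, 72, 67, 26)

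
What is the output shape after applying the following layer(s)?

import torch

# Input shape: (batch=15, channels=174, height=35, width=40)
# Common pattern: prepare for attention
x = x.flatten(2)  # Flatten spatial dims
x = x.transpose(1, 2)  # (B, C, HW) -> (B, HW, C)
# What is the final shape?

Input shape: (15, 174, 35, 40)
  -> after flatten(2): (15, 174, 1400)
Output shape: (15, 1400, 174)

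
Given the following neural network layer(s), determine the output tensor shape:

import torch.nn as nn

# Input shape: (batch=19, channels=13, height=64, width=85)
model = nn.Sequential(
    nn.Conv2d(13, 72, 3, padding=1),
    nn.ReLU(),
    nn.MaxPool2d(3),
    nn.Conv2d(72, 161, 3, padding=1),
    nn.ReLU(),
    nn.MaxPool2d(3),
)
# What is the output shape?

Input shape: (19, 13, 64, 85)
  -> after first Conv2d: (19, 72, 64, 85)
  -> after first MaxPool2d: (19, 72, 21, 28)
  -> after second Conv2d: (19, 161, 21, 28)
Output shape: (19, 161, 7, 9)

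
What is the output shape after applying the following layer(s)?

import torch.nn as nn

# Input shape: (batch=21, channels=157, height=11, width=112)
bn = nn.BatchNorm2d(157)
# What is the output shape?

Input shape: (21, 157, 11, 112)
Output shape: (21, 157, 11, 112)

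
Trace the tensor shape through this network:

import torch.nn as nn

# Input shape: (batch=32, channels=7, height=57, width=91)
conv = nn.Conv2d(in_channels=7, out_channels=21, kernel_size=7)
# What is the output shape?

Input shape: (32, 7, 57, 91)
Output shape: (32, 21, 51, 85)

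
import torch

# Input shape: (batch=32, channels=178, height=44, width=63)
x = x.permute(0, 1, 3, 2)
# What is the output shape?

Input shape: (32, 178, 44, 63)
Output shape: (32, 178, 63, 44)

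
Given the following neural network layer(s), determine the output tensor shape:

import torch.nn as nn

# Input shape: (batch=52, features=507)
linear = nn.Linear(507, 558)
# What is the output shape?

Input shape: (52, 507)
Output shape: (52, 558)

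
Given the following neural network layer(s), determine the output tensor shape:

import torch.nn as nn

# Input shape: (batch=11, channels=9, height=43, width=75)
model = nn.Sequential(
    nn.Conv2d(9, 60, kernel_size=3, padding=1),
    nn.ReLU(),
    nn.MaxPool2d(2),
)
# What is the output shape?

Input shape: (11, 9, 43, 75)
  -> after Conv2d: (11, 60, 43, 75)
  -> after ReLU: (11, 60, 43, 75)
Output shape: (11, 60, 21, 37)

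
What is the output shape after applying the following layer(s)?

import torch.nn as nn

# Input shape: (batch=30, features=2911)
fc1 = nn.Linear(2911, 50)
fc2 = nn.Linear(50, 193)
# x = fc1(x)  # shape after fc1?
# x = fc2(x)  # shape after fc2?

Input shape: (30, 2911)
  -> after fc1: (30, 50)
Output shape: (30, 193)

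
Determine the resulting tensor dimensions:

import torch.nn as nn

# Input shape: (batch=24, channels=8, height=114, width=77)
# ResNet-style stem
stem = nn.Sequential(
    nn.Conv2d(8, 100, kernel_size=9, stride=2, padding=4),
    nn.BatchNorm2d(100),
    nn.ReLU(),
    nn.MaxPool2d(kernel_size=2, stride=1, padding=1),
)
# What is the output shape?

Input shape: (24, 8, 114, 77)
  -> after Conv2d 9x9 stride=2: (24, 100, 57, 39)
Output shape: (24, 100, 58, 40)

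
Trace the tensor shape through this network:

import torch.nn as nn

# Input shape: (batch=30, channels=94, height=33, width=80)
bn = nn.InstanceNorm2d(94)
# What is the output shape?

Input shape: (30, 94, 33, 80)
Output shape: (30, 94, 33, 80)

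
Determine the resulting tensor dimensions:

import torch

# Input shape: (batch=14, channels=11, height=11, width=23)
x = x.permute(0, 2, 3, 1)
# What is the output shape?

Input shape: (14, 11, 11, 23)
Output shape: (14, 11, 23, 11)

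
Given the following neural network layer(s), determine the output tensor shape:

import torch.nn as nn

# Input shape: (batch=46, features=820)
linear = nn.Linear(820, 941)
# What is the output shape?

Input shape: (46, 820)
Output shape: (46, 941)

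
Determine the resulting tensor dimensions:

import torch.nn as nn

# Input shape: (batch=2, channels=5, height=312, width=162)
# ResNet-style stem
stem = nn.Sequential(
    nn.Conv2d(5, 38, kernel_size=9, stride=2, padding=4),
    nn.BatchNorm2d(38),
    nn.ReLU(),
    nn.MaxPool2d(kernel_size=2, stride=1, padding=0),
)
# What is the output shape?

Input shape: (2, 5, 312, 162)
  -> after Conv2d 9x9 stride=2: (2, 38, 156, 81)
Output shape: (2, 38, 155, 80)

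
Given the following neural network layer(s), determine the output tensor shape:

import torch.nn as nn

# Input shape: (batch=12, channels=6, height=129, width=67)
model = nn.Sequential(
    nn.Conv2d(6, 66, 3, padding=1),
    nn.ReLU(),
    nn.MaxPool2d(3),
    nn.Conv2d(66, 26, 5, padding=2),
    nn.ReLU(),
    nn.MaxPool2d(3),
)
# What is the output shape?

Input shape: (12, 6, 129, 67)
  -> after first Conv2d: (12, 66, 129, 67)
  -> after first MaxPool2d: (12, 66, 43, 22)
  -> after second Conv2d: (12, 26, 43, 22)
Output shape: (12, 26, 14, 7)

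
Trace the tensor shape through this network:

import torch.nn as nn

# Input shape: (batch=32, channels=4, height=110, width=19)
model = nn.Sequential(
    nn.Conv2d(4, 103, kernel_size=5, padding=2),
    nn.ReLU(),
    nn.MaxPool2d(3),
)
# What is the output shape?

Input shape: (32, 4, 110, 19)
  -> after Conv2d: (32, 103, 110, 19)
  -> after ReLU: (32, 103, 110, 19)
Output shape: (32, 103, 36, 6)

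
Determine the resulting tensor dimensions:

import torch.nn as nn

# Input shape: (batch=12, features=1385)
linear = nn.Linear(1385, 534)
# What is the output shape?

Input shape: (12, 1385)
Output shape: (12, 534)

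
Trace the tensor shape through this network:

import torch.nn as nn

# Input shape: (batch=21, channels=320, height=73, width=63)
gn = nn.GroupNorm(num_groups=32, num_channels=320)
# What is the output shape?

Input shape: (21, 320, 73, 63)
Output shape: (21, 320, 73, 63)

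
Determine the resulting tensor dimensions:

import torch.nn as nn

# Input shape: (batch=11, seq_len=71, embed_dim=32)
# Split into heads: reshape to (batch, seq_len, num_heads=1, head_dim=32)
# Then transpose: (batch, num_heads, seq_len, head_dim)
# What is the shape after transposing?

Input shape: (11, 71, 32)
  -> after reshape: (11, 71, 1, 32)
Output shape: (11, 1, 71, 32)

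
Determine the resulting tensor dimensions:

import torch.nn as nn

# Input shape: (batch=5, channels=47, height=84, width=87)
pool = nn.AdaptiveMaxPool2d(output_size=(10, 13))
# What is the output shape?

Input shape: (5, 47, 84, 87)
Output shape: (5, 47, 10, 13)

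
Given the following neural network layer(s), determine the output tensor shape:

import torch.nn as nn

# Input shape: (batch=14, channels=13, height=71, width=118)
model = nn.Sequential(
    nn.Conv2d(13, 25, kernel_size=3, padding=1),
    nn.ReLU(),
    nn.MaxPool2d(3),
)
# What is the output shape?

Input shape: (14, 13, 71, 118)
  -> after Conv2d: (14, 25, 71, 118)
  -> after ReLU: (14, 25, 71, 118)
Output shape: (14, 25, 23, 39)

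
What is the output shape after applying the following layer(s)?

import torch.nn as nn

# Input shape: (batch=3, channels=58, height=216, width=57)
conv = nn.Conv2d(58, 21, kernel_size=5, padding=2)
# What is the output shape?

Input shape: (3, 58, 216, 57)
Output shape: (3, 21, 216, 57)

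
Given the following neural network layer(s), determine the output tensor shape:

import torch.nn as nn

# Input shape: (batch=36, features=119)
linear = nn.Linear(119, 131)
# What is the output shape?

Input shape: (36, 119)
Output shape: (36, 131)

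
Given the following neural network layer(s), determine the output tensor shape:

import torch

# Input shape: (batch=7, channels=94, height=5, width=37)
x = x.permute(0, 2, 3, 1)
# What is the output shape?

Input shape: (7, 94, 5, 37)
Output shape: (7, 5, 37, 94)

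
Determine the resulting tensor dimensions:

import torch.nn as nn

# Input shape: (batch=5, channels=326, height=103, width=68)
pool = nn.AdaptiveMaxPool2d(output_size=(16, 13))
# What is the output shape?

Input shape: (5, 326, 103, 68)
Output shape: (5, 326, 16, 13)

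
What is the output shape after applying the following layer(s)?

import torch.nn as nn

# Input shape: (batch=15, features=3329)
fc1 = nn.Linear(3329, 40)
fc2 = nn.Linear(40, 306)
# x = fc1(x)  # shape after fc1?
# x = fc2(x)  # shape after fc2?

Input shape: (15, 3329)
  -> after fc1: (15, 40)
Output shape: (15, 306)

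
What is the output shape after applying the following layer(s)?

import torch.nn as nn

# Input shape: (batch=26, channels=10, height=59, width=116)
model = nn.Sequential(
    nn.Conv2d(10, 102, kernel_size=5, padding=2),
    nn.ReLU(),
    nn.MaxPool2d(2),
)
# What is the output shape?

Input shape: (26, 10, 59, 116)
  -> after Conv2d: (26, 102, 59, 116)
  -> after ReLU: (26, 102, 59, 116)
Output shape: (26, 102, 29, 58)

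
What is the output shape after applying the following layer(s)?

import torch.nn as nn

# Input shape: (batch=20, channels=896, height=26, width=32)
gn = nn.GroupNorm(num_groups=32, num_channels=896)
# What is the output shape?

Input shape: (20, 896, 26, 32)
Output shape: (20, 896, 26, 32)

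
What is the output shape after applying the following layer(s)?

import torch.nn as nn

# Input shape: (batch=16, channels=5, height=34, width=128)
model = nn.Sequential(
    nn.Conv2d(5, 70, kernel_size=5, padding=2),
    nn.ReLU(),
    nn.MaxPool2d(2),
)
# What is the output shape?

Input shape: (16, 5, 34, 128)
  -> after Conv2d: (16, 70, 34, 128)
  -> after ReLU: (16, 70, 34, 128)
Output shape: (16, 70, 17, 64)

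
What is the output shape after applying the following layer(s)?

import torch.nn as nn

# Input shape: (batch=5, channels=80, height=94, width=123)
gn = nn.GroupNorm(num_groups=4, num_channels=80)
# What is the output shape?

Input shape: (5, 80, 94, 123)
Output shape: (5, 80, 94, 123)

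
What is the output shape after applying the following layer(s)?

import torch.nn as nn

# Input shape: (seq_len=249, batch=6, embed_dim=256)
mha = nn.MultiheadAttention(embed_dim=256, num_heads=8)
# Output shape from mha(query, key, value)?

Input shape: (249, 6, 256)
Output shape: (249, 6, 256)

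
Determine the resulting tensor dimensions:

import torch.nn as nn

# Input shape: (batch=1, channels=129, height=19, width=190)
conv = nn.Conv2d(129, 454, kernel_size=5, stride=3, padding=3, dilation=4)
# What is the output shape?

Input shape: (1, 129, 19, 190)
Output shape: (1, 454, 3, 60)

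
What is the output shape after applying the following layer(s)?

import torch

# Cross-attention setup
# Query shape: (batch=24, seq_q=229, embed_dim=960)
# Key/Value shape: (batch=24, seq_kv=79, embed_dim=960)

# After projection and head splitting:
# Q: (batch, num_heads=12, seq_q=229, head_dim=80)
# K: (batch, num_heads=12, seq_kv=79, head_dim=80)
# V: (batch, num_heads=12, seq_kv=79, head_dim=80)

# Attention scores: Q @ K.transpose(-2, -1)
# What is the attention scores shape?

Input shape: (24, 229, 960)
Output shape: (24, 12, 229, 79)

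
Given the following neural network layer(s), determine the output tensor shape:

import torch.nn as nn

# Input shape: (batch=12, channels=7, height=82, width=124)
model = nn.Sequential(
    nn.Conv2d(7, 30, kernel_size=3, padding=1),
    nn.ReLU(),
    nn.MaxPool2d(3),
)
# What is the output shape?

Input shape: (12, 7, 82, 124)
  -> after Conv2d: (12, 30, 82, 124)
  -> after ReLU: (12, 30, 82, 124)
Output shape: (12, 30, 27, 41)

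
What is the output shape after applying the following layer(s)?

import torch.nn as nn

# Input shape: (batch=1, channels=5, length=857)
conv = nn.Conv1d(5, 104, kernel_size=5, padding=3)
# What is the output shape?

Input shape: (1, 5, 857)
Output shape: (1, 104, 859)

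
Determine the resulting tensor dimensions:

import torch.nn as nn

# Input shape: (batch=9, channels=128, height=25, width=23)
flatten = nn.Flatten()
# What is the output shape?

Input shape: (9, 128, 25, 23)
Output shape: (9, 73600)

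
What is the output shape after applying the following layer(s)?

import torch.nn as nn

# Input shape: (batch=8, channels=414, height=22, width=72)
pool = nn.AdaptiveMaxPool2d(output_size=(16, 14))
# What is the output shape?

Input shape: (8, 414, 22, 72)
Output shape: (8, 414, 16, 14)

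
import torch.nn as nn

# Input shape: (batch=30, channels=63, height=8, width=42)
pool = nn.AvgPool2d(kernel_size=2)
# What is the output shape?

Input shape: (30, 63, 8, 42)
Output shape: (30, 63, 4, 21)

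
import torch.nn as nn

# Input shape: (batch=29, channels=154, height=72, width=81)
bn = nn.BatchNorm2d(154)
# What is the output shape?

Input shape: (29, 154, 72, 81)
Output shape: (29, 154, 72, 81)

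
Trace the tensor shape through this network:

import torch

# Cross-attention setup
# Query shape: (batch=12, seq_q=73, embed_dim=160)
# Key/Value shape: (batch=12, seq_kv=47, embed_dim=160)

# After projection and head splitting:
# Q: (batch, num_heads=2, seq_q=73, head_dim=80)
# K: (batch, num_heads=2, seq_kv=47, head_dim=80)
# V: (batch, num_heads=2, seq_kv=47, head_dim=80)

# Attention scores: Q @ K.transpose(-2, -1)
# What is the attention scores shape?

Input shape: (12, 73, 160)
Output shape: (12, 2, 73, 47)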